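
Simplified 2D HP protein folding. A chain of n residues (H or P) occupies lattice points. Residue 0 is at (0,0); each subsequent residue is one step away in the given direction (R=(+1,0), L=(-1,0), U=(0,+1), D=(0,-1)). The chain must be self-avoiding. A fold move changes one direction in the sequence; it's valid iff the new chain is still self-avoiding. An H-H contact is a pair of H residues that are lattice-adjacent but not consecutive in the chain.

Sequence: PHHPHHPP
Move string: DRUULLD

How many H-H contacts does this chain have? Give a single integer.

Answer: 0

Derivation:
Positions: [(0, 0), (0, -1), (1, -1), (1, 0), (1, 1), (0, 1), (-1, 1), (-1, 0)]
No H-H contacts found.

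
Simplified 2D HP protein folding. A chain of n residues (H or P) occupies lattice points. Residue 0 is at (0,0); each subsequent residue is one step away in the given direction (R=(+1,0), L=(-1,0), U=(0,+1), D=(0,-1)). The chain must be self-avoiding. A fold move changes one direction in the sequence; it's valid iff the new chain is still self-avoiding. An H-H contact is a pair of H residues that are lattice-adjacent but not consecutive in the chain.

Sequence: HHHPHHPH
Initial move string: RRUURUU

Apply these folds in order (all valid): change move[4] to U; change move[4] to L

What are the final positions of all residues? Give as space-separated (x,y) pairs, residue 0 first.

Answer: (0,0) (1,0) (2,0) (2,1) (2,2) (1,2) (1,3) (1,4)

Derivation:
Initial moves: RRUURUU
Fold: move[4]->U => RRUUUUU (positions: [(0, 0), (1, 0), (2, 0), (2, 1), (2, 2), (2, 3), (2, 4), (2, 5)])
Fold: move[4]->L => RRUULUU (positions: [(0, 0), (1, 0), (2, 0), (2, 1), (2, 2), (1, 2), (1, 3), (1, 4)])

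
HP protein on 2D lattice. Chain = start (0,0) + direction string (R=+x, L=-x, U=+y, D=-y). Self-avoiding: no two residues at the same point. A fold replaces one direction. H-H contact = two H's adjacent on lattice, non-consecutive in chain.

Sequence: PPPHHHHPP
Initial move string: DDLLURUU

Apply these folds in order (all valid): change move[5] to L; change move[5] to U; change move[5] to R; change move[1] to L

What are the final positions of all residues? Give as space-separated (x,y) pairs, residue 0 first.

Initial moves: DDLLURUU
Fold: move[5]->L => DDLLULUU (positions: [(0, 0), (0, -1), (0, -2), (-1, -2), (-2, -2), (-2, -1), (-3, -1), (-3, 0), (-3, 1)])
Fold: move[5]->U => DDLLUUUU (positions: [(0, 0), (0, -1), (0, -2), (-1, -2), (-2, -2), (-2, -1), (-2, 0), (-2, 1), (-2, 2)])
Fold: move[5]->R => DDLLURUU (positions: [(0, 0), (0, -1), (0, -2), (-1, -2), (-2, -2), (-2, -1), (-1, -1), (-1, 0), (-1, 1)])
Fold: move[1]->L => DLLLURUU (positions: [(0, 0), (0, -1), (-1, -1), (-2, -1), (-3, -1), (-3, 0), (-2, 0), (-2, 1), (-2, 2)])

Answer: (0,0) (0,-1) (-1,-1) (-2,-1) (-3,-1) (-3,0) (-2,0) (-2,1) (-2,2)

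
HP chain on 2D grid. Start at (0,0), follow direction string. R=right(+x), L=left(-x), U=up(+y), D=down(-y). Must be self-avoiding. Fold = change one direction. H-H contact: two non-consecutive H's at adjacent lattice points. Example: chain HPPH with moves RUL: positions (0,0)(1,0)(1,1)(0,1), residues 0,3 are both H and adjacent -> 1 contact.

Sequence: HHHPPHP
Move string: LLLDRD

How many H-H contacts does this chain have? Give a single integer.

Answer: 1

Derivation:
Positions: [(0, 0), (-1, 0), (-2, 0), (-3, 0), (-3, -1), (-2, -1), (-2, -2)]
H-H contact: residue 2 @(-2,0) - residue 5 @(-2, -1)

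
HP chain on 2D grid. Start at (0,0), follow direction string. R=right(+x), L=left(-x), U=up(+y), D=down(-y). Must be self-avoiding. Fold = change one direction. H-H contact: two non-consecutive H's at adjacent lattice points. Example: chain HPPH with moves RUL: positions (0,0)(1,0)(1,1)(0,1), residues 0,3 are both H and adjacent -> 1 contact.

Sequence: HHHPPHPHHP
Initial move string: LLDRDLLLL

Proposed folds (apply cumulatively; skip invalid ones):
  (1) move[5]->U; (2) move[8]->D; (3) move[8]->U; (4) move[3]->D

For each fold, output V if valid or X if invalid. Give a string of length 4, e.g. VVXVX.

Initial: LLDRDLLLL -> [(0, 0), (-1, 0), (-2, 0), (-2, -1), (-1, -1), (-1, -2), (-2, -2), (-3, -2), (-4, -2), (-5, -2)]
Fold 1: move[5]->U => LLDRDULLL INVALID (collision), skipped
Fold 2: move[8]->D => LLDRDLLLD VALID
Fold 3: move[8]->U => LLDRDLLLU VALID
Fold 4: move[3]->D => LLDDDLLLU VALID

Answer: XVVV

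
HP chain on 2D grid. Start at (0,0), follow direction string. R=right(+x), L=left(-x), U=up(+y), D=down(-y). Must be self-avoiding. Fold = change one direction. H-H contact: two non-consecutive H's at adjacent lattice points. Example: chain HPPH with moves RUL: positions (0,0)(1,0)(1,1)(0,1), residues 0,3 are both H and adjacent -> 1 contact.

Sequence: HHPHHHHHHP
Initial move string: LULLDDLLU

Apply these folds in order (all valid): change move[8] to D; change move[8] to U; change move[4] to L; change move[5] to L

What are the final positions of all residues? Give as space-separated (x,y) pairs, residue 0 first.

Answer: (0,0) (-1,0) (-1,1) (-2,1) (-3,1) (-4,1) (-5,1) (-6,1) (-7,1) (-7,2)

Derivation:
Initial moves: LULLDDLLU
Fold: move[8]->D => LULLDDLLD (positions: [(0, 0), (-1, 0), (-1, 1), (-2, 1), (-3, 1), (-3, 0), (-3, -1), (-4, -1), (-5, -1), (-5, -2)])
Fold: move[8]->U => LULLDDLLU (positions: [(0, 0), (-1, 0), (-1, 1), (-2, 1), (-3, 1), (-3, 0), (-3, -1), (-4, -1), (-5, -1), (-5, 0)])
Fold: move[4]->L => LULLLDLLU (positions: [(0, 0), (-1, 0), (-1, 1), (-2, 1), (-3, 1), (-4, 1), (-4, 0), (-5, 0), (-6, 0), (-6, 1)])
Fold: move[5]->L => LULLLLLLU (positions: [(0, 0), (-1, 0), (-1, 1), (-2, 1), (-3, 1), (-4, 1), (-5, 1), (-6, 1), (-7, 1), (-7, 2)])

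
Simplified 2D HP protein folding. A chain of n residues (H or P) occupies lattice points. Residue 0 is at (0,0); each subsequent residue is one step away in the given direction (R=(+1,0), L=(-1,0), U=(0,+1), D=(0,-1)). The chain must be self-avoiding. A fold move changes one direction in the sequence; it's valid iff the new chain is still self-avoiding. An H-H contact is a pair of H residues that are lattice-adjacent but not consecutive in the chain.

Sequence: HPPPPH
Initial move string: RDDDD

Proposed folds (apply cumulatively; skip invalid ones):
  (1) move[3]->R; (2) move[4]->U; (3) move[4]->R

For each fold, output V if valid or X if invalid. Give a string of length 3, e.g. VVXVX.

Initial: RDDDD -> [(0, 0), (1, 0), (1, -1), (1, -2), (1, -3), (1, -4)]
Fold 1: move[3]->R => RDDRD VALID
Fold 2: move[4]->U => RDDRU VALID
Fold 3: move[4]->R => RDDRR VALID

Answer: VVV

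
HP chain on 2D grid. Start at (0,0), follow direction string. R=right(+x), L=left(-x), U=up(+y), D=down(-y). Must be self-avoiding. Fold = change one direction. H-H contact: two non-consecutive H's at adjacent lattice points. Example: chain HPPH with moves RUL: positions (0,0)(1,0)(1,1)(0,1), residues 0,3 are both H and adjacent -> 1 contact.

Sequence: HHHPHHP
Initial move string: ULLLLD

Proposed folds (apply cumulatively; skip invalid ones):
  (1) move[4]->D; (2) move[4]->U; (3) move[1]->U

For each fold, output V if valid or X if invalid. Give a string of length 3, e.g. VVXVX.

Answer: VXV

Derivation:
Initial: ULLLLD -> [(0, 0), (0, 1), (-1, 1), (-2, 1), (-3, 1), (-4, 1), (-4, 0)]
Fold 1: move[4]->D => ULLLDD VALID
Fold 2: move[4]->U => ULLLUD INVALID (collision), skipped
Fold 3: move[1]->U => UULLDD VALID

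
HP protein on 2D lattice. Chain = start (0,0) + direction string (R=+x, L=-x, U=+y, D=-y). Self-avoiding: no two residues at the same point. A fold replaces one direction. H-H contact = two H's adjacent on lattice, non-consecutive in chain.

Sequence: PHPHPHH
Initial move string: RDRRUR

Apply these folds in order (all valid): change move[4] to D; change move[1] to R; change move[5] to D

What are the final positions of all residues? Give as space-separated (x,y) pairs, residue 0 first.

Answer: (0,0) (1,0) (2,0) (3,0) (4,0) (4,-1) (4,-2)

Derivation:
Initial moves: RDRRUR
Fold: move[4]->D => RDRRDR (positions: [(0, 0), (1, 0), (1, -1), (2, -1), (3, -1), (3, -2), (4, -2)])
Fold: move[1]->R => RRRRDR (positions: [(0, 0), (1, 0), (2, 0), (3, 0), (4, 0), (4, -1), (5, -1)])
Fold: move[5]->D => RRRRDD (positions: [(0, 0), (1, 0), (2, 0), (3, 0), (4, 0), (4, -1), (4, -2)])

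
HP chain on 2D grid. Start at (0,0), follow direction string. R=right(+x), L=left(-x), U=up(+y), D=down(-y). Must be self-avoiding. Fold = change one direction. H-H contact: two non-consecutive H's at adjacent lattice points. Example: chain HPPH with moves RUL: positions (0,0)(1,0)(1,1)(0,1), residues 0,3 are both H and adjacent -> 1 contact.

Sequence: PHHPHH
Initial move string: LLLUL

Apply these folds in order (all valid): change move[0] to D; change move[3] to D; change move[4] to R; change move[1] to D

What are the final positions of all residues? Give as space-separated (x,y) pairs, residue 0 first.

Initial moves: LLLUL
Fold: move[0]->D => DLLUL (positions: [(0, 0), (0, -1), (-1, -1), (-2, -1), (-2, 0), (-3, 0)])
Fold: move[3]->D => DLLDL (positions: [(0, 0), (0, -1), (-1, -1), (-2, -1), (-2, -2), (-3, -2)])
Fold: move[4]->R => DLLDR (positions: [(0, 0), (0, -1), (-1, -1), (-2, -1), (-2, -2), (-1, -2)])
Fold: move[1]->D => DDLDR (positions: [(0, 0), (0, -1), (0, -2), (-1, -2), (-1, -3), (0, -3)])

Answer: (0,0) (0,-1) (0,-2) (-1,-2) (-1,-3) (0,-3)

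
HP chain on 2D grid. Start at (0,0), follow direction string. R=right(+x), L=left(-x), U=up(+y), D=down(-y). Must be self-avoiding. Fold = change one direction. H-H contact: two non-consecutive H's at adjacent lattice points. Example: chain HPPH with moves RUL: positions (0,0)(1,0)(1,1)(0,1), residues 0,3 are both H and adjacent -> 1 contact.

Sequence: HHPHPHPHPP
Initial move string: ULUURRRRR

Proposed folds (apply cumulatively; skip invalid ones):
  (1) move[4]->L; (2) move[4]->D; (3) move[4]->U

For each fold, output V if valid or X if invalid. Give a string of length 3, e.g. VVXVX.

Answer: XXV

Derivation:
Initial: ULUURRRRR -> [(0, 0), (0, 1), (-1, 1), (-1, 2), (-1, 3), (0, 3), (1, 3), (2, 3), (3, 3), (4, 3)]
Fold 1: move[4]->L => ULUULRRRR INVALID (collision), skipped
Fold 2: move[4]->D => ULUUDRRRR INVALID (collision), skipped
Fold 3: move[4]->U => ULUUURRRR VALID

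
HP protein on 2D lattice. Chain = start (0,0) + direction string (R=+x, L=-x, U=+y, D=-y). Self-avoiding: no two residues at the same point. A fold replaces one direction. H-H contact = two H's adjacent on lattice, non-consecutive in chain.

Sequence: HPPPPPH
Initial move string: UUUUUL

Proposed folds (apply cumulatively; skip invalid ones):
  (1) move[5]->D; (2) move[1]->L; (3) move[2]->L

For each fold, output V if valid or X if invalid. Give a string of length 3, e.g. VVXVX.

Answer: XVV

Derivation:
Initial: UUUUUL -> [(0, 0), (0, 1), (0, 2), (0, 3), (0, 4), (0, 5), (-1, 5)]
Fold 1: move[5]->D => UUUUUD INVALID (collision), skipped
Fold 2: move[1]->L => ULUUUL VALID
Fold 3: move[2]->L => ULLUUL VALID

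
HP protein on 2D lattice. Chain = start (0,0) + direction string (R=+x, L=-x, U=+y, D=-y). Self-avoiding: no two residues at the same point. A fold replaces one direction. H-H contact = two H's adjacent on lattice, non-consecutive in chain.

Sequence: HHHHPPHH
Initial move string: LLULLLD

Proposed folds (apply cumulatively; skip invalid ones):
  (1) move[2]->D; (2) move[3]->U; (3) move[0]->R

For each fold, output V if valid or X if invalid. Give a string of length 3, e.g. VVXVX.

Initial: LLULLLD -> [(0, 0), (-1, 0), (-2, 0), (-2, 1), (-3, 1), (-4, 1), (-5, 1), (-5, 0)]
Fold 1: move[2]->D => LLDLLLD VALID
Fold 2: move[3]->U => LLDULLD INVALID (collision), skipped
Fold 3: move[0]->R => RLDLLLD INVALID (collision), skipped

Answer: VXX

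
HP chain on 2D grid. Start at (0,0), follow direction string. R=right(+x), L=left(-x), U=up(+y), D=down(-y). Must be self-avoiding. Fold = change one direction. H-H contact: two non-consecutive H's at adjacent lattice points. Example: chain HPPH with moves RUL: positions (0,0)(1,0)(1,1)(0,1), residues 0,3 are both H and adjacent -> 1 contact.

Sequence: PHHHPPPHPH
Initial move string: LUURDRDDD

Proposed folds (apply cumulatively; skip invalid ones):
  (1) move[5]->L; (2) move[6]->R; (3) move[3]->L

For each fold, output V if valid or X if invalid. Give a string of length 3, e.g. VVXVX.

Initial: LUURDRDDD -> [(0, 0), (-1, 0), (-1, 1), (-1, 2), (0, 2), (0, 1), (1, 1), (1, 0), (1, -1), (1, -2)]
Fold 1: move[5]->L => LUURDLDDD INVALID (collision), skipped
Fold 2: move[6]->R => LUURDRRDD VALID
Fold 3: move[3]->L => LUULDRRDD INVALID (collision), skipped

Answer: XVX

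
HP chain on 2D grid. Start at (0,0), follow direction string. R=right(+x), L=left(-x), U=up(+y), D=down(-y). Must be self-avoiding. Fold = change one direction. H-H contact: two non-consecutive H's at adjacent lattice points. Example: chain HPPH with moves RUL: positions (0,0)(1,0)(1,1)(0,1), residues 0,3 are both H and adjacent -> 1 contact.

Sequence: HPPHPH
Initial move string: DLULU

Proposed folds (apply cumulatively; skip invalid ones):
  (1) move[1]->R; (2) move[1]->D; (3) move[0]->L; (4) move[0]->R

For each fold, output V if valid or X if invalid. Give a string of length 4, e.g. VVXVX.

Initial: DLULU -> [(0, 0), (0, -1), (-1, -1), (-1, 0), (-2, 0), (-2, 1)]
Fold 1: move[1]->R => DRULU INVALID (collision), skipped
Fold 2: move[1]->D => DDULU INVALID (collision), skipped
Fold 3: move[0]->L => LLULU VALID
Fold 4: move[0]->R => RLULU INVALID (collision), skipped

Answer: XXVX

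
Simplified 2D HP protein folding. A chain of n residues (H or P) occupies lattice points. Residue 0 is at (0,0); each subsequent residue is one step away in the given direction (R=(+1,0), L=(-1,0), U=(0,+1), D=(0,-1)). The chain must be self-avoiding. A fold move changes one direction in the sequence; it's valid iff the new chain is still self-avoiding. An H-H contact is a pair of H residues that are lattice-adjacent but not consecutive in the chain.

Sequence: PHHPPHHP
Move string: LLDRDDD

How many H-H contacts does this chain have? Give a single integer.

Positions: [(0, 0), (-1, 0), (-2, 0), (-2, -1), (-1, -1), (-1, -2), (-1, -3), (-1, -4)]
No H-H contacts found.

Answer: 0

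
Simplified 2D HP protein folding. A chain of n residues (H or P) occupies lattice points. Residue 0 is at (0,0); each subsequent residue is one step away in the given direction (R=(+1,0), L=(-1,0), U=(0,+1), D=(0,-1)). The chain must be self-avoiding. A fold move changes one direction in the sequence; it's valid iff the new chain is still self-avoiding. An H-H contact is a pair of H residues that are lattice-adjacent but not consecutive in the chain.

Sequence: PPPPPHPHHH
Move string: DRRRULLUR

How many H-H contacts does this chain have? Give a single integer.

Positions: [(0, 0), (0, -1), (1, -1), (2, -1), (3, -1), (3, 0), (2, 0), (1, 0), (1, 1), (2, 1)]
No H-H contacts found.

Answer: 0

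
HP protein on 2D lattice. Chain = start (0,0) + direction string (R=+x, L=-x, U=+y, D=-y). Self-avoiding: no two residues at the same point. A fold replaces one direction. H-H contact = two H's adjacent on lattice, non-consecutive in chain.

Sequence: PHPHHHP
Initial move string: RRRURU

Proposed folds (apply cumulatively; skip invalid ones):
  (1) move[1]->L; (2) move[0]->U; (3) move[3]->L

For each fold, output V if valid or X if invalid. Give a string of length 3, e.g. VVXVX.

Answer: XVX

Derivation:
Initial: RRRURU -> [(0, 0), (1, 0), (2, 0), (3, 0), (3, 1), (4, 1), (4, 2)]
Fold 1: move[1]->L => RLRURU INVALID (collision), skipped
Fold 2: move[0]->U => URRURU VALID
Fold 3: move[3]->L => URRLRU INVALID (collision), skipped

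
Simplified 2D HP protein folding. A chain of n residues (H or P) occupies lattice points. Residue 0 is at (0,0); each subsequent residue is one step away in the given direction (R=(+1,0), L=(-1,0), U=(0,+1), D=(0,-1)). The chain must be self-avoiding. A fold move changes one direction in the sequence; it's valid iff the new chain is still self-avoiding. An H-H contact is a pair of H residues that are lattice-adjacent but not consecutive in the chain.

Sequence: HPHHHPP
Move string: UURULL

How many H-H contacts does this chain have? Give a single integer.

Positions: [(0, 0), (0, 1), (0, 2), (1, 2), (1, 3), (0, 3), (-1, 3)]
No H-H contacts found.

Answer: 0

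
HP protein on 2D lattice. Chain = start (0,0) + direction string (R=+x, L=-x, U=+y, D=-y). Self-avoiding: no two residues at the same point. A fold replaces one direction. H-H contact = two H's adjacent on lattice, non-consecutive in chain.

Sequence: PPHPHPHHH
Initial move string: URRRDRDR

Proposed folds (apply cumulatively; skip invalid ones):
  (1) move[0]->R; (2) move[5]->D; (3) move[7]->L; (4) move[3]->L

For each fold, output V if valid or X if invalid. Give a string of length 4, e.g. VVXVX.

Initial: URRRDRDR -> [(0, 0), (0, 1), (1, 1), (2, 1), (3, 1), (3, 0), (4, 0), (4, -1), (5, -1)]
Fold 1: move[0]->R => RRRRDRDR VALID
Fold 2: move[5]->D => RRRRDDDR VALID
Fold 3: move[7]->L => RRRRDDDL VALID
Fold 4: move[3]->L => RRRLDDDL INVALID (collision), skipped

Answer: VVVX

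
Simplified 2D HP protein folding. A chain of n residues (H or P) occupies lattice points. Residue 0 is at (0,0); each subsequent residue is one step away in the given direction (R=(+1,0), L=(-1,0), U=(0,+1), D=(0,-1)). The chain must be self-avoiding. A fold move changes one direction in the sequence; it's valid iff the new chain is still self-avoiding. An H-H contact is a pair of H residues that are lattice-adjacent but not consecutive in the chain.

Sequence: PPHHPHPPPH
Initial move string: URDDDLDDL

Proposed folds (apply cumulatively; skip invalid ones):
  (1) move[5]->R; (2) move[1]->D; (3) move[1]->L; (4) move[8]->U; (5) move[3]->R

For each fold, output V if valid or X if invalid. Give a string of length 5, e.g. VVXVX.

Initial: URDDDLDDL -> [(0, 0), (0, 1), (1, 1), (1, 0), (1, -1), (1, -2), (0, -2), (0, -3), (0, -4), (-1, -4)]
Fold 1: move[5]->R => URDDDRDDL VALID
Fold 2: move[1]->D => UDDDDRDDL INVALID (collision), skipped
Fold 3: move[1]->L => ULDDDRDDL VALID
Fold 4: move[8]->U => ULDDDRDDU INVALID (collision), skipped
Fold 5: move[3]->R => ULDRDRDDL INVALID (collision), skipped

Answer: VXVXX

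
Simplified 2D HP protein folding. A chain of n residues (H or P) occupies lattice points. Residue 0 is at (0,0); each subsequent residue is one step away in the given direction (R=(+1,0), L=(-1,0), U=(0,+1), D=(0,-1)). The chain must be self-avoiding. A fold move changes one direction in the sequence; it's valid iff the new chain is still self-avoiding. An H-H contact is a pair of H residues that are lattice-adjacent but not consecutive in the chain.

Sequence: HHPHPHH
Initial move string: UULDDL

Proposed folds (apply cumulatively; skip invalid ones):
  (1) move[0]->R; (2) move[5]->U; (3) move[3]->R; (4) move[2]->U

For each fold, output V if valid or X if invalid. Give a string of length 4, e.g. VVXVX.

Answer: XXXX

Derivation:
Initial: UULDDL -> [(0, 0), (0, 1), (0, 2), (-1, 2), (-1, 1), (-1, 0), (-2, 0)]
Fold 1: move[0]->R => RULDDL INVALID (collision), skipped
Fold 2: move[5]->U => UULDDU INVALID (collision), skipped
Fold 3: move[3]->R => UULRDL INVALID (collision), skipped
Fold 4: move[2]->U => UUUDDL INVALID (collision), skipped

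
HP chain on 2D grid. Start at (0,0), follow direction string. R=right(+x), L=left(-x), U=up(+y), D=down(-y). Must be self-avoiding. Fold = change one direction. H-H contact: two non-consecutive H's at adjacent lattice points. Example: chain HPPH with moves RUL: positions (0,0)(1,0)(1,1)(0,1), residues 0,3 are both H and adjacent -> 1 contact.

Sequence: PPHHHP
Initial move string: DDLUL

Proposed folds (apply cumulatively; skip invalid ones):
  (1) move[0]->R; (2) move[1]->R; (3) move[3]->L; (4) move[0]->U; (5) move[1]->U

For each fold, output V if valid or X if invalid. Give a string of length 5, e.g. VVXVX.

Initial: DDLUL -> [(0, 0), (0, -1), (0, -2), (-1, -2), (-1, -1), (-2, -1)]
Fold 1: move[0]->R => RDLUL INVALID (collision), skipped
Fold 2: move[1]->R => DRLUL INVALID (collision), skipped
Fold 3: move[3]->L => DDLLL VALID
Fold 4: move[0]->U => UDLLL INVALID (collision), skipped
Fold 5: move[1]->U => DULLL INVALID (collision), skipped

Answer: XXVXX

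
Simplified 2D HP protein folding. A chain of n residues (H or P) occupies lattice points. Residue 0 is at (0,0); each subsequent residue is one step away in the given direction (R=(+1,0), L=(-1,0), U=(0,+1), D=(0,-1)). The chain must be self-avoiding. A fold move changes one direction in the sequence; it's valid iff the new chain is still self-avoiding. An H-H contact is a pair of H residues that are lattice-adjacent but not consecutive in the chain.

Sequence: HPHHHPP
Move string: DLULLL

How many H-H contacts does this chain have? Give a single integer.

Answer: 1

Derivation:
Positions: [(0, 0), (0, -1), (-1, -1), (-1, 0), (-2, 0), (-3, 0), (-4, 0)]
H-H contact: residue 0 @(0,0) - residue 3 @(-1, 0)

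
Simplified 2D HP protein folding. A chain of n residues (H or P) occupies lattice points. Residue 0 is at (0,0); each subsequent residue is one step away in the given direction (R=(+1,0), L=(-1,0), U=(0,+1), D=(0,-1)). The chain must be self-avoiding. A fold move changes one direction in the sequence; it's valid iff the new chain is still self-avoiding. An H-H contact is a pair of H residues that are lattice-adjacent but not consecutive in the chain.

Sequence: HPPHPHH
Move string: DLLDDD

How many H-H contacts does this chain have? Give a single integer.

Answer: 0

Derivation:
Positions: [(0, 0), (0, -1), (-1, -1), (-2, -1), (-2, -2), (-2, -3), (-2, -4)]
No H-H contacts found.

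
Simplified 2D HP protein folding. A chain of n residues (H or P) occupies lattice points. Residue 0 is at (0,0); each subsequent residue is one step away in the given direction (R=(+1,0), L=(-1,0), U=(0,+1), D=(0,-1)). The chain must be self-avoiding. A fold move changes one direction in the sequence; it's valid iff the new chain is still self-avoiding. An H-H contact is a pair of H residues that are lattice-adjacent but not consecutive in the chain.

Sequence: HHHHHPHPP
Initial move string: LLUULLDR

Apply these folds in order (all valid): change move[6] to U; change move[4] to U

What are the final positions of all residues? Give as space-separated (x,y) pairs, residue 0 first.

Answer: (0,0) (-1,0) (-2,0) (-2,1) (-2,2) (-2,3) (-3,3) (-3,4) (-2,4)

Derivation:
Initial moves: LLUULLDR
Fold: move[6]->U => LLUULLUR (positions: [(0, 0), (-1, 0), (-2, 0), (-2, 1), (-2, 2), (-3, 2), (-4, 2), (-4, 3), (-3, 3)])
Fold: move[4]->U => LLUUULUR (positions: [(0, 0), (-1, 0), (-2, 0), (-2, 1), (-2, 2), (-2, 3), (-3, 3), (-3, 4), (-2, 4)])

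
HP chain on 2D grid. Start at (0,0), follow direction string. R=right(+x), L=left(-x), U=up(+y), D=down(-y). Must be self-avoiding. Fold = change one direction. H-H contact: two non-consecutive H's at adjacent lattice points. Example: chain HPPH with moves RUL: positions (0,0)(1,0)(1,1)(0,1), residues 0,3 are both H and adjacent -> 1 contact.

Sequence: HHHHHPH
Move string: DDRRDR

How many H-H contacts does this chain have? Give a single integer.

Positions: [(0, 0), (0, -1), (0, -2), (1, -2), (2, -2), (2, -3), (3, -3)]
No H-H contacts found.

Answer: 0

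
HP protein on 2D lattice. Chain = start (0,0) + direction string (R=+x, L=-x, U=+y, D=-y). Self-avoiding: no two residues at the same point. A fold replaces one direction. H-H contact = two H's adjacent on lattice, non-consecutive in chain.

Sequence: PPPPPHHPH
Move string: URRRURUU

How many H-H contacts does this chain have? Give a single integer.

Answer: 0

Derivation:
Positions: [(0, 0), (0, 1), (1, 1), (2, 1), (3, 1), (3, 2), (4, 2), (4, 3), (4, 4)]
No H-H contacts found.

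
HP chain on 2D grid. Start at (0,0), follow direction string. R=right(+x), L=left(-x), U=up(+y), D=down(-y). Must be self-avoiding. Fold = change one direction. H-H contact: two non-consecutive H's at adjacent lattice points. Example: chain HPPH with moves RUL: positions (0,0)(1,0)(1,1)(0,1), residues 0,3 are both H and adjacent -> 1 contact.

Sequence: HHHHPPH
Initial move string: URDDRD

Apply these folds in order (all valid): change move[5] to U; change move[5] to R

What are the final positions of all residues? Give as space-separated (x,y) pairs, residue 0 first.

Initial moves: URDDRD
Fold: move[5]->U => URDDRU (positions: [(0, 0), (0, 1), (1, 1), (1, 0), (1, -1), (2, -1), (2, 0)])
Fold: move[5]->R => URDDRR (positions: [(0, 0), (0, 1), (1, 1), (1, 0), (1, -1), (2, -1), (3, -1)])

Answer: (0,0) (0,1) (1,1) (1,0) (1,-1) (2,-1) (3,-1)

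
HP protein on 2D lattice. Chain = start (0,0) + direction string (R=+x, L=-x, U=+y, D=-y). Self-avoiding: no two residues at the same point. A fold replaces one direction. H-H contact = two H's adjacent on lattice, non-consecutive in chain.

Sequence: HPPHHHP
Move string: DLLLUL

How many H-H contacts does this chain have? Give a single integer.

Answer: 0

Derivation:
Positions: [(0, 0), (0, -1), (-1, -1), (-2, -1), (-3, -1), (-3, 0), (-4, 0)]
No H-H contacts found.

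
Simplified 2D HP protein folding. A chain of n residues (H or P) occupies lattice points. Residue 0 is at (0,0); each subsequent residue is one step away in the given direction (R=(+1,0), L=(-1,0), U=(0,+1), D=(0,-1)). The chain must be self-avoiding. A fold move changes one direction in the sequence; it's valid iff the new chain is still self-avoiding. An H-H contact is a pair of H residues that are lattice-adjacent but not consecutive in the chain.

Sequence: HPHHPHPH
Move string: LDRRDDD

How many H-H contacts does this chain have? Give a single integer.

Positions: [(0, 0), (-1, 0), (-1, -1), (0, -1), (1, -1), (1, -2), (1, -3), (1, -4)]
H-H contact: residue 0 @(0,0) - residue 3 @(0, -1)

Answer: 1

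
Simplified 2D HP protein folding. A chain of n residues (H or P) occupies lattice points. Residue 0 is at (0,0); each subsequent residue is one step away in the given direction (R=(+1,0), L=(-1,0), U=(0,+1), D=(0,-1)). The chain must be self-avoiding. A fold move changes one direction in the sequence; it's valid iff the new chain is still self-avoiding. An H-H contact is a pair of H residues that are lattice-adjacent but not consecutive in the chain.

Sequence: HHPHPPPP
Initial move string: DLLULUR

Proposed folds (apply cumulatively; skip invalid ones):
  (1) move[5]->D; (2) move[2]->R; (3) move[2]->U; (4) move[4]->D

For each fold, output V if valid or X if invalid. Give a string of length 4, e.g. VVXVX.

Answer: XXVX

Derivation:
Initial: DLLULUR -> [(0, 0), (0, -1), (-1, -1), (-2, -1), (-2, 0), (-3, 0), (-3, 1), (-2, 1)]
Fold 1: move[5]->D => DLLULDR INVALID (collision), skipped
Fold 2: move[2]->R => DLRULUR INVALID (collision), skipped
Fold 3: move[2]->U => DLUULUR VALID
Fold 4: move[4]->D => DLUUDUR INVALID (collision), skipped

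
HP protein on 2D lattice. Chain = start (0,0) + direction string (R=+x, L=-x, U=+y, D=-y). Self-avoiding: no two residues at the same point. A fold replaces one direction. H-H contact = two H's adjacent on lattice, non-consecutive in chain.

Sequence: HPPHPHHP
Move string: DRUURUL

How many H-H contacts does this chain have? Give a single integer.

Answer: 1

Derivation:
Positions: [(0, 0), (0, -1), (1, -1), (1, 0), (1, 1), (2, 1), (2, 2), (1, 2)]
H-H contact: residue 0 @(0,0) - residue 3 @(1, 0)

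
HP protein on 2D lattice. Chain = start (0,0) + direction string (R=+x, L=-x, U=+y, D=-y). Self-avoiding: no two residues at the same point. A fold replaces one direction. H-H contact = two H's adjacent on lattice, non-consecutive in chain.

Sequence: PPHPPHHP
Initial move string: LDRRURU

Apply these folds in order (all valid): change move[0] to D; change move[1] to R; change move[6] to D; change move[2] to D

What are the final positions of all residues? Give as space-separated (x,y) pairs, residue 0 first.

Initial moves: LDRRURU
Fold: move[0]->D => DDRRURU (positions: [(0, 0), (0, -1), (0, -2), (1, -2), (2, -2), (2, -1), (3, -1), (3, 0)])
Fold: move[1]->R => DRRRURU (positions: [(0, 0), (0, -1), (1, -1), (2, -1), (3, -1), (3, 0), (4, 0), (4, 1)])
Fold: move[6]->D => DRRRURD (positions: [(0, 0), (0, -1), (1, -1), (2, -1), (3, -1), (3, 0), (4, 0), (4, -1)])
Fold: move[2]->D => DRDRURD (positions: [(0, 0), (0, -1), (1, -1), (1, -2), (2, -2), (2, -1), (3, -1), (3, -2)])

Answer: (0,0) (0,-1) (1,-1) (1,-2) (2,-2) (2,-1) (3,-1) (3,-2)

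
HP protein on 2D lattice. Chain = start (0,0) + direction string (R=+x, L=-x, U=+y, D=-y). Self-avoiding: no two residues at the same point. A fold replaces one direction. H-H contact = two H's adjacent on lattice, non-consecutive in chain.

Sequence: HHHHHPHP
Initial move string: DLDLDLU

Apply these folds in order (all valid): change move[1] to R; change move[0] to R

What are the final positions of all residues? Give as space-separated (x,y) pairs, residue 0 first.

Answer: (0,0) (1,0) (2,0) (2,-1) (1,-1) (1,-2) (0,-2) (0,-1)

Derivation:
Initial moves: DLDLDLU
Fold: move[1]->R => DRDLDLU (positions: [(0, 0), (0, -1), (1, -1), (1, -2), (0, -2), (0, -3), (-1, -3), (-1, -2)])
Fold: move[0]->R => RRDLDLU (positions: [(0, 0), (1, 0), (2, 0), (2, -1), (1, -1), (1, -2), (0, -2), (0, -1)])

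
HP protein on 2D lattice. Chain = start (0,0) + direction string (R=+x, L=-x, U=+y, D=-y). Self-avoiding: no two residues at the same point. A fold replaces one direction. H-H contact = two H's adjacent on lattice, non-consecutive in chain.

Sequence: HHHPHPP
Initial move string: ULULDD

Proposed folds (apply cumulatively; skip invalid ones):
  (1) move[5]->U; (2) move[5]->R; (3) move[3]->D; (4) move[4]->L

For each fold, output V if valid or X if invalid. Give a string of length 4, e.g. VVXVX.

Answer: XXXV

Derivation:
Initial: ULULDD -> [(0, 0), (0, 1), (-1, 1), (-1, 2), (-2, 2), (-2, 1), (-2, 0)]
Fold 1: move[5]->U => ULULDU INVALID (collision), skipped
Fold 2: move[5]->R => ULULDR INVALID (collision), skipped
Fold 3: move[3]->D => ULUDDD INVALID (collision), skipped
Fold 4: move[4]->L => ULULLD VALID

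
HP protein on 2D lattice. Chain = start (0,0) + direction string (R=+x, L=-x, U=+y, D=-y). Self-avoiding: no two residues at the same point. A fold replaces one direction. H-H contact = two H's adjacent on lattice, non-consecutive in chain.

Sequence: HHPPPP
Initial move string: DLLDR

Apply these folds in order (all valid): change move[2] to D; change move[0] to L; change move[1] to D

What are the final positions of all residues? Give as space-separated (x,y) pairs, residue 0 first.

Answer: (0,0) (-1,0) (-1,-1) (-1,-2) (-1,-3) (0,-3)

Derivation:
Initial moves: DLLDR
Fold: move[2]->D => DLDDR (positions: [(0, 0), (0, -1), (-1, -1), (-1, -2), (-1, -3), (0, -3)])
Fold: move[0]->L => LLDDR (positions: [(0, 0), (-1, 0), (-2, 0), (-2, -1), (-2, -2), (-1, -2)])
Fold: move[1]->D => LDDDR (positions: [(0, 0), (-1, 0), (-1, -1), (-1, -2), (-1, -3), (0, -3)])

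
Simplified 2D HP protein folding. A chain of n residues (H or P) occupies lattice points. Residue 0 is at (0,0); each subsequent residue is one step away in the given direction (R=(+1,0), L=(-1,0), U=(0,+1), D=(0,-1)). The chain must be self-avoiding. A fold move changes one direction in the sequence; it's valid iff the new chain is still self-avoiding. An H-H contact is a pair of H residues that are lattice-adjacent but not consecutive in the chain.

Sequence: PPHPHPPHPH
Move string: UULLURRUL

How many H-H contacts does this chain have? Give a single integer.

Answer: 1

Derivation:
Positions: [(0, 0), (0, 1), (0, 2), (-1, 2), (-2, 2), (-2, 3), (-1, 3), (0, 3), (0, 4), (-1, 4)]
H-H contact: residue 2 @(0,2) - residue 7 @(0, 3)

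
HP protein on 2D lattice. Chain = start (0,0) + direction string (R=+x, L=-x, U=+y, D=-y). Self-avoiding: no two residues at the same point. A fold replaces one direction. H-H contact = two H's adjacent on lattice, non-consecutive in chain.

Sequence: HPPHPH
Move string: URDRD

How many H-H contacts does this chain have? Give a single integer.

Answer: 1

Derivation:
Positions: [(0, 0), (0, 1), (1, 1), (1, 0), (2, 0), (2, -1)]
H-H contact: residue 0 @(0,0) - residue 3 @(1, 0)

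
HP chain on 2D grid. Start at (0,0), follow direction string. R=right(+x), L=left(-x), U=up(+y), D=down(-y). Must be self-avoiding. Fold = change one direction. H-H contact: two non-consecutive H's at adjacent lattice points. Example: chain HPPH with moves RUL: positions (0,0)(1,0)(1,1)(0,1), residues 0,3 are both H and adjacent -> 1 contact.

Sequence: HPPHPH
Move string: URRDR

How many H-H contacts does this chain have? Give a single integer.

Positions: [(0, 0), (0, 1), (1, 1), (2, 1), (2, 0), (3, 0)]
No H-H contacts found.

Answer: 0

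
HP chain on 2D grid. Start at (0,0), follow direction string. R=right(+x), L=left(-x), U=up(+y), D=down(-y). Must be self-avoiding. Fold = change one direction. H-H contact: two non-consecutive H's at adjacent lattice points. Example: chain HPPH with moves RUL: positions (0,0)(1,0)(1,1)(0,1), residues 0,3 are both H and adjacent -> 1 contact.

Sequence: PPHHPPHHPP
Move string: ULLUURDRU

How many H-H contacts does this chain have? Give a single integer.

Answer: 1

Derivation:
Positions: [(0, 0), (0, 1), (-1, 1), (-2, 1), (-2, 2), (-2, 3), (-1, 3), (-1, 2), (0, 2), (0, 3)]
H-H contact: residue 2 @(-1,1) - residue 7 @(-1, 2)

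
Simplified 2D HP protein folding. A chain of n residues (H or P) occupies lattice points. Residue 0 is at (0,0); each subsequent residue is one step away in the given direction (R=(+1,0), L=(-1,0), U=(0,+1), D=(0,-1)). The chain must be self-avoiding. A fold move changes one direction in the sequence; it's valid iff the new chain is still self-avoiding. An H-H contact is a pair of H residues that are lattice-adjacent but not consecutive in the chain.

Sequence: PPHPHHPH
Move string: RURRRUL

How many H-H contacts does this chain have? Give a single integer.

Answer: 1

Derivation:
Positions: [(0, 0), (1, 0), (1, 1), (2, 1), (3, 1), (4, 1), (4, 2), (3, 2)]
H-H contact: residue 4 @(3,1) - residue 7 @(3, 2)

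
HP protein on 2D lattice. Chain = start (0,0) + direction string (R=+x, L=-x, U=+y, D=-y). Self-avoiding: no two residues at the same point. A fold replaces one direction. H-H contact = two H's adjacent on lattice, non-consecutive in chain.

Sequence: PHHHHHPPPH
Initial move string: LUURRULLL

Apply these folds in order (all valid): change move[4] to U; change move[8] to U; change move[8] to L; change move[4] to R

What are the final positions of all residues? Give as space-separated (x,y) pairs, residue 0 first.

Answer: (0,0) (-1,0) (-1,1) (-1,2) (0,2) (1,2) (1,3) (0,3) (-1,3) (-2,3)

Derivation:
Initial moves: LUURRULLL
Fold: move[4]->U => LUURUULLL (positions: [(0, 0), (-1, 0), (-1, 1), (-1, 2), (0, 2), (0, 3), (0, 4), (-1, 4), (-2, 4), (-3, 4)])
Fold: move[8]->U => LUURUULLU (positions: [(0, 0), (-1, 0), (-1, 1), (-1, 2), (0, 2), (0, 3), (0, 4), (-1, 4), (-2, 4), (-2, 5)])
Fold: move[8]->L => LUURUULLL (positions: [(0, 0), (-1, 0), (-1, 1), (-1, 2), (0, 2), (0, 3), (0, 4), (-1, 4), (-2, 4), (-3, 4)])
Fold: move[4]->R => LUURRULLL (positions: [(0, 0), (-1, 0), (-1, 1), (-1, 2), (0, 2), (1, 2), (1, 3), (0, 3), (-1, 3), (-2, 3)])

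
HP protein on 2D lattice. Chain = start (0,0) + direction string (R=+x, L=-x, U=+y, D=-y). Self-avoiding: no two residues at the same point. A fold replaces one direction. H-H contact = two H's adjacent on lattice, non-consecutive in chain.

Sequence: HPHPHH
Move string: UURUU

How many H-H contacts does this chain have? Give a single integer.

Positions: [(0, 0), (0, 1), (0, 2), (1, 2), (1, 3), (1, 4)]
No H-H contacts found.

Answer: 0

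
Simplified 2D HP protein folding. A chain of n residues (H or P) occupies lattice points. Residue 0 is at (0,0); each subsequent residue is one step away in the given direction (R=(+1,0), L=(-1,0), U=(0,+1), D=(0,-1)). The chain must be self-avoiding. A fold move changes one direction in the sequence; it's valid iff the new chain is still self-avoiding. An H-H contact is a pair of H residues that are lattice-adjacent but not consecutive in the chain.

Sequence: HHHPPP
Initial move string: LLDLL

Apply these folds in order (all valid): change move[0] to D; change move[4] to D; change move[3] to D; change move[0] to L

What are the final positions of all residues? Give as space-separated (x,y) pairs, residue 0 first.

Initial moves: LLDLL
Fold: move[0]->D => DLDLL (positions: [(0, 0), (0, -1), (-1, -1), (-1, -2), (-2, -2), (-3, -2)])
Fold: move[4]->D => DLDLD (positions: [(0, 0), (0, -1), (-1, -1), (-1, -2), (-2, -2), (-2, -3)])
Fold: move[3]->D => DLDDD (positions: [(0, 0), (0, -1), (-1, -1), (-1, -2), (-1, -3), (-1, -4)])
Fold: move[0]->L => LLDDD (positions: [(0, 0), (-1, 0), (-2, 0), (-2, -1), (-2, -2), (-2, -3)])

Answer: (0,0) (-1,0) (-2,0) (-2,-1) (-2,-2) (-2,-3)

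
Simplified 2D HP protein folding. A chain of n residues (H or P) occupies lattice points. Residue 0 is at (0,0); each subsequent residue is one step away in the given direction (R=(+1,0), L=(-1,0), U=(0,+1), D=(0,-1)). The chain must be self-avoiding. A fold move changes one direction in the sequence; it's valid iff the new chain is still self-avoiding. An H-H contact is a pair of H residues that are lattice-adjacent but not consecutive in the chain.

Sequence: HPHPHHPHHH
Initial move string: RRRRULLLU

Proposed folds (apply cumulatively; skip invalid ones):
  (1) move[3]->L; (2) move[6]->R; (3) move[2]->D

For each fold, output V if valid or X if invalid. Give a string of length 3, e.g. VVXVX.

Answer: XXX

Derivation:
Initial: RRRRULLLU -> [(0, 0), (1, 0), (2, 0), (3, 0), (4, 0), (4, 1), (3, 1), (2, 1), (1, 1), (1, 2)]
Fold 1: move[3]->L => RRRLULLLU INVALID (collision), skipped
Fold 2: move[6]->R => RRRRULRLU INVALID (collision), skipped
Fold 3: move[2]->D => RRDRULLLU INVALID (collision), skipped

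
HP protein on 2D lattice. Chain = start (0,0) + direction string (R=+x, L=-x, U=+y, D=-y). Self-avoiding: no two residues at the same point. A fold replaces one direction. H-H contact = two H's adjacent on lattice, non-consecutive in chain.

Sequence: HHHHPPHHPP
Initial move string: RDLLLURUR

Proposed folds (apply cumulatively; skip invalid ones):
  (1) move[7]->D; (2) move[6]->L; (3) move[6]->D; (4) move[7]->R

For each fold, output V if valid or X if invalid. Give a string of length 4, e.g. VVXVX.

Initial: RDLLLURUR -> [(0, 0), (1, 0), (1, -1), (0, -1), (-1, -1), (-2, -1), (-2, 0), (-1, 0), (-1, 1), (0, 1)]
Fold 1: move[7]->D => RDLLLURDR INVALID (collision), skipped
Fold 2: move[6]->L => RDLLLULUR VALID
Fold 3: move[6]->D => RDLLLUDUR INVALID (collision), skipped
Fold 4: move[7]->R => RDLLLULRR INVALID (collision), skipped

Answer: XVXX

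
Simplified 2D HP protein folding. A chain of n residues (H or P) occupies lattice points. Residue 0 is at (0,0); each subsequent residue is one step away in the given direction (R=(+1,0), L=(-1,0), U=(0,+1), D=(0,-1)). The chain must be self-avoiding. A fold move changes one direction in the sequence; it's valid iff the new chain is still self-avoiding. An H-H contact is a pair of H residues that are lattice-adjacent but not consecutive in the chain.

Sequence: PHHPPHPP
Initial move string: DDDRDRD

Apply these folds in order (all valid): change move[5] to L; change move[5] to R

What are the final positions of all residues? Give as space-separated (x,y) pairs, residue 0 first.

Answer: (0,0) (0,-1) (0,-2) (0,-3) (1,-3) (1,-4) (2,-4) (2,-5)

Derivation:
Initial moves: DDDRDRD
Fold: move[5]->L => DDDRDLD (positions: [(0, 0), (0, -1), (0, -2), (0, -3), (1, -3), (1, -4), (0, -4), (0, -5)])
Fold: move[5]->R => DDDRDRD (positions: [(0, 0), (0, -1), (0, -2), (0, -3), (1, -3), (1, -4), (2, -4), (2, -5)])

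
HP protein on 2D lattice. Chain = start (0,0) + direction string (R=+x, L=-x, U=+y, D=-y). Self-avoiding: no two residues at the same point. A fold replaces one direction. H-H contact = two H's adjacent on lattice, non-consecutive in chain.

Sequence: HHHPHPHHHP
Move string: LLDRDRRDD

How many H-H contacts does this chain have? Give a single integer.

Answer: 1

Derivation:
Positions: [(0, 0), (-1, 0), (-2, 0), (-2, -1), (-1, -1), (-1, -2), (0, -2), (1, -2), (1, -3), (1, -4)]
H-H contact: residue 1 @(-1,0) - residue 4 @(-1, -1)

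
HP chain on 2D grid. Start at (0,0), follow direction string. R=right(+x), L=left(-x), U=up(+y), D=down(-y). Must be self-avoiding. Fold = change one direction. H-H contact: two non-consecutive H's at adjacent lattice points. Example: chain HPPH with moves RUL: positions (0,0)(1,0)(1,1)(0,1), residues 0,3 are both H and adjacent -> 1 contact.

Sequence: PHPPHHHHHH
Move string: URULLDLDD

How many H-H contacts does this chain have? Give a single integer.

Positions: [(0, 0), (0, 1), (1, 1), (1, 2), (0, 2), (-1, 2), (-1, 1), (-2, 1), (-2, 0), (-2, -1)]
H-H contact: residue 1 @(0,1) - residue 6 @(-1, 1)
H-H contact: residue 1 @(0,1) - residue 4 @(0, 2)

Answer: 2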